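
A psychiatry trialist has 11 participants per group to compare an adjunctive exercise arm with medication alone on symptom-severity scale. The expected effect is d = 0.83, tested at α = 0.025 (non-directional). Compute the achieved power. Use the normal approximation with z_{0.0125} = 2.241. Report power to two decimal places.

power ≈ 0.38

For two equal groups, power = Φ(d·√(n/2) − z_{α/2}).
d·√(n/2) = 0.83 × √(11/2) = 0.83 × 2.345 = 1.947.
z_β = 1.947 − 2.241 = -0.294.
Power = Φ(-0.294) = 0.384.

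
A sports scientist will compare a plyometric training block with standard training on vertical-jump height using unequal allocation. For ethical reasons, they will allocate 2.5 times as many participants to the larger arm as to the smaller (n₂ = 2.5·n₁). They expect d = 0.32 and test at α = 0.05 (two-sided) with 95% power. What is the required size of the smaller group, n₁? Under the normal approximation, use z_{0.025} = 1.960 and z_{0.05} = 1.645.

With allocation ratio k = n₂/n₁ = 2.5, Var(x̄₁−x̄₂) = σ²(1/n₁ + 1/(k·n₁)) = σ²·(k+1)/(k·n₁).
So n₁ = (1 + 1/k)·((z_{α/2} + z_β)/d)² = 1.400 × (3.605/0.32)².
n₁ = 1.400 × 126.91 = 177.7.
Round up: n₁ = 178, giving n₂ = 2.5 × 178 = 445.

n₁ = 178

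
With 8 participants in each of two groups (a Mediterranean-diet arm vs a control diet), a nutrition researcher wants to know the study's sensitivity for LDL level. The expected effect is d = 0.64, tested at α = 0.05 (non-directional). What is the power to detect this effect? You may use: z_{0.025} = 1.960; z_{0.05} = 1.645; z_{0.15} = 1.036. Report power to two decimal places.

For two equal groups, power = Φ(d·√(n/2) − z_{α/2}).
d·√(n/2) = 0.64 × √(8/2) = 0.64 × 2.000 = 1.280.
z_β = 1.280 − 1.960 = -0.680.
Power = Φ(-0.680) = 0.248.

power ≈ 0.25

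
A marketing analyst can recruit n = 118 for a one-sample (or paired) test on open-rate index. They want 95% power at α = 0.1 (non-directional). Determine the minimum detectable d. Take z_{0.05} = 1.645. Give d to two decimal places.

For a single sample (or paired design) of n = 118: d_min = (z_{α/2} + z_β)/√n.
z-sum = 1.645 + 1.645 = 3.290.
d_min = 3.290 / √118 = 3.290 / 10.863 = 0.303.

d_min ≈ 0.30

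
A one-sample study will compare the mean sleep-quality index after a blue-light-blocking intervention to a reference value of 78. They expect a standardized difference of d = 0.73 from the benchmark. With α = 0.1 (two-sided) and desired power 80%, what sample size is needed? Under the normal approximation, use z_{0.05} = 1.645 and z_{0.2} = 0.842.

For a one-sample test: n = ((z_{α/2} + z_β) / d)².
z_{α/2} + z_β = 1.645 + 0.842 = 2.487.
n = (2.487 / 0.73)² = 3.407² = 11.61.
Round up.

n = 12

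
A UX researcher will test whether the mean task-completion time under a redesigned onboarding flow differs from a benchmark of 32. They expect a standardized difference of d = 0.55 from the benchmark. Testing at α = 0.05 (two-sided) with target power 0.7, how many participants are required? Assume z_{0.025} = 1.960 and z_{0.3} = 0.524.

n = 21

For a one-sample test: n = ((z_{α/2} + z_β) / d)².
z_{α/2} + z_β = 1.960 + 0.524 = 2.484.
n = (2.484 / 0.55)² = 4.516² = 20.40.
Round up.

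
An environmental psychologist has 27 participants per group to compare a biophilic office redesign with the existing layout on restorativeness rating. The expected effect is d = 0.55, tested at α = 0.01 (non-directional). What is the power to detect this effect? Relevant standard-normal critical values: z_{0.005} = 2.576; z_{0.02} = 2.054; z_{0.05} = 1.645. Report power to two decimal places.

power ≈ 0.29

For two equal groups, power = Φ(d·√(n/2) − z_{α/2}).
d·√(n/2) = 0.55 × √(27/2) = 0.55 × 3.674 = 2.021.
z_β = 2.021 − 2.576 = -0.555.
Power = Φ(-0.555) = 0.289.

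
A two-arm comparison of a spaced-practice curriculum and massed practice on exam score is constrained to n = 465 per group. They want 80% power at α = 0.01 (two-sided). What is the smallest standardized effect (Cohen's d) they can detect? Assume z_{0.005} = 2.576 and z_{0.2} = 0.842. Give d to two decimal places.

For two independent groups of n = 465 each: d_min = (z_{α/2} + z_β)·√(2/n).
z-sum = 2.576 + 0.842 = 3.418.
d_min = 3.418 × √(2/465) = 3.418 × 0.0656 = 0.224.

d_min ≈ 0.22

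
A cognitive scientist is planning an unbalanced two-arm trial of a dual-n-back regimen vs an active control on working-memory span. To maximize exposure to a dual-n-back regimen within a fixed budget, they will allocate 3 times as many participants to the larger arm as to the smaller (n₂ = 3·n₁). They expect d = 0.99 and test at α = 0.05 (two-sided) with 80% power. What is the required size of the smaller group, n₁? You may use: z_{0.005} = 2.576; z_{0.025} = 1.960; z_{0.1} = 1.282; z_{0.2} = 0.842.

With allocation ratio k = n₂/n₁ = 3, Var(x̄₁−x̄₂) = σ²(1/n₁ + 1/(k·n₁)) = σ²·(k+1)/(k·n₁).
So n₁ = (1 + 1/k)·((z_{α/2} + z_β)/d)² = 1.333 × (2.802/0.99)².
n₁ = 1.333 × 8.01 = 10.7.
Round up: n₁ = 11, giving n₂ = 3 × 11 = 33.

n₁ = 11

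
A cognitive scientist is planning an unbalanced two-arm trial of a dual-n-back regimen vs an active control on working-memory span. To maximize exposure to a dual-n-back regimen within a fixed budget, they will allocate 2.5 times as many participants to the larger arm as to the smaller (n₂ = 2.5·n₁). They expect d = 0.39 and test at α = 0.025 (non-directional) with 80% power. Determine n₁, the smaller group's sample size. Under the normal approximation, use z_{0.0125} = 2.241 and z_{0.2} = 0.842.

With allocation ratio k = n₂/n₁ = 2.5, Var(x̄₁−x̄₂) = σ²(1/n₁ + 1/(k·n₁)) = σ²·(k+1)/(k·n₁).
So n₁ = (1 + 1/k)·((z_{α/2} + z_β)/d)² = 1.400 × (3.083/0.39)².
n₁ = 1.400 × 62.49 = 87.5.
Round up: n₁ = 88, giving n₂ = 2.5 × 88 = 220.

n₁ = 88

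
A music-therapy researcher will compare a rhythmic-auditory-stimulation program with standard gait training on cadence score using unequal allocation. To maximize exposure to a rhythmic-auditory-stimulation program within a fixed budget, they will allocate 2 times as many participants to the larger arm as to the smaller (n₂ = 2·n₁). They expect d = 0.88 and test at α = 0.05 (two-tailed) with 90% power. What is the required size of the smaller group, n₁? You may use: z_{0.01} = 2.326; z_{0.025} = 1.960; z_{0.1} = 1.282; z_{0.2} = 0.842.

With allocation ratio k = n₂/n₁ = 2, Var(x̄₁−x̄₂) = σ²(1/n₁ + 1/(k·n₁)) = σ²·(k+1)/(k·n₁).
So n₁ = (1 + 1/k)·((z_{α/2} + z_β)/d)² = 1.500 × (3.242/0.88)².
n₁ = 1.500 × 13.57 = 20.4.
Round up: n₁ = 21, giving n₂ = 2 × 21 = 42.

n₁ = 21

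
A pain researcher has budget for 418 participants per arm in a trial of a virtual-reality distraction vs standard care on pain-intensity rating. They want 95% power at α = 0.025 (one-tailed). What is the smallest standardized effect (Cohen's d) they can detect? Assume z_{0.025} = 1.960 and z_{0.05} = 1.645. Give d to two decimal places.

For two independent groups of n = 418 each: d_min = (z_{α} + z_β)·√(2/n).
z-sum = 1.960 + 1.645 = 3.605.
d_min = 3.605 × √(2/418) = 3.605 × 0.0692 = 0.249.

d_min ≈ 0.25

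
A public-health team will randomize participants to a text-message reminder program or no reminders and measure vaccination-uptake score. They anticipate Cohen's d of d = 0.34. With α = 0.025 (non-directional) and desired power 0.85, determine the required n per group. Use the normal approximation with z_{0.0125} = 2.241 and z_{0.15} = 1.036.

For two independent groups with equal n: n = 2·((z_{α/2} + z_β) / d)².
z_{α/2} + z_β = 2.241 + 1.036 = 3.277.
n = 2 × (3.277 / 0.34)² = 2 × 9.638² = 2 × 92.90 = 185.8.
Round up to the next whole participant.

n = 186 per group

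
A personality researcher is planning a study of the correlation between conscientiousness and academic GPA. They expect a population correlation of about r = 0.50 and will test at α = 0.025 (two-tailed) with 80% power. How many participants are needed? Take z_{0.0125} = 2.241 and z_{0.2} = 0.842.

n = 35

Fisher's z: C = ½·ln((1+r)/(1−r)) = ½·ln(3.0000) = 0.5493.
n = ((z_{α/2} + z_β)/C)² + 3.
(2.241 + 0.842) / 0.5493 = 3.083 / 0.5493 = 5.613.
n = 5.613² + 3 = 31.50 + 3 = 34.5.
Round up.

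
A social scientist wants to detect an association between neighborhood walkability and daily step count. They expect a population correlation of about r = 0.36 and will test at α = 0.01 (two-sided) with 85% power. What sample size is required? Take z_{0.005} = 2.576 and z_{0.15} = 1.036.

n = 95

Fisher's z: C = ½·ln((1+r)/(1−r)) = ½·ln(2.1250) = 0.3769.
n = ((z_{α/2} + z_β)/C)² + 3.
(2.576 + 1.036) / 0.3769 = 3.612 / 0.3769 = 9.583.
n = 9.583² + 3 = 91.84 + 3 = 94.8.
Round up.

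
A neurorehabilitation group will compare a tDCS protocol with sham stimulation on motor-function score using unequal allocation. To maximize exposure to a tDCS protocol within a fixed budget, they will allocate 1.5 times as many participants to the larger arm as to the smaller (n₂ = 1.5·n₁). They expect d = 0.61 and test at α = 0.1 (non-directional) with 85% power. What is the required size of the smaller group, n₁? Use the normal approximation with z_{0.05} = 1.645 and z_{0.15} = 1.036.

n₁ = 33

With allocation ratio k = n₂/n₁ = 1.5, Var(x̄₁−x̄₂) = σ²(1/n₁ + 1/(k·n₁)) = σ²·(k+1)/(k·n₁).
So n₁ = (1 + 1/k)·((z_{α/2} + z_β)/d)² = 1.667 × (2.681/0.61)².
n₁ = 1.667 × 19.32 = 32.2.
Round up: n₁ = 33, giving n₂ = ⌈1.5 × 33⌉ = ⌈49.5⌉ = 50.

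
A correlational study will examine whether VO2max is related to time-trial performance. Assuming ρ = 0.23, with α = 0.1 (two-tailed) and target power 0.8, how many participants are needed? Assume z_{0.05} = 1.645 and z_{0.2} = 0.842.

Fisher's z: C = ½·ln((1+r)/(1−r)) = ½·ln(1.5974) = 0.2342.
n = ((z_{α/2} + z_β)/C)² + 3.
(1.645 + 0.842) / 0.2342 = 2.487 / 0.2342 = 10.619.
n = 10.619² + 3 = 112.77 + 3 = 115.8.
Round up.

n = 116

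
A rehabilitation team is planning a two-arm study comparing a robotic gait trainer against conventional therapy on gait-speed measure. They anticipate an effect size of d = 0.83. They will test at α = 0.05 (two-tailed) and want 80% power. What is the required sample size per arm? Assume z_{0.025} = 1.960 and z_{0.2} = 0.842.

For two independent groups with equal n: n = 2·((z_{α/2} + z_β) / d)².
z_{α/2} + z_β = 1.960 + 0.842 = 2.802.
n = 2 × (2.802 / 0.83)² = 2 × 3.376² = 2 × 11.40 = 22.8.
Round up to the next whole participant.

n = 23 per group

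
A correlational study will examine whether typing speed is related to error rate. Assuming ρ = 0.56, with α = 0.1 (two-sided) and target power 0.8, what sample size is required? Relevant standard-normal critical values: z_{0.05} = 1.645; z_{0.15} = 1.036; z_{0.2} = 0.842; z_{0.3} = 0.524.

n = 19

Fisher's z: C = ½·ln((1+r)/(1−r)) = ½·ln(3.5455) = 0.6328.
n = ((z_{α/2} + z_β)/C)² + 3.
(1.645 + 0.842) / 0.6328 = 2.487 / 0.6328 = 3.930.
n = 3.930² + 3 = 15.45 + 3 = 18.4.
Round up.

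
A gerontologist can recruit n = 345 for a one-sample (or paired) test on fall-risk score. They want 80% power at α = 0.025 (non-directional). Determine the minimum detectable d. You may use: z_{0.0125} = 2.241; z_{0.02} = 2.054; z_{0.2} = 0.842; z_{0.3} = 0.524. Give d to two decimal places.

d_min ≈ 0.17

For a single sample (or paired design) of n = 345: d_min = (z_{α/2} + z_β)/√n.
z-sum = 2.241 + 0.842 = 3.083.
d_min = 3.083 / √345 = 3.083 / 18.574 = 0.166.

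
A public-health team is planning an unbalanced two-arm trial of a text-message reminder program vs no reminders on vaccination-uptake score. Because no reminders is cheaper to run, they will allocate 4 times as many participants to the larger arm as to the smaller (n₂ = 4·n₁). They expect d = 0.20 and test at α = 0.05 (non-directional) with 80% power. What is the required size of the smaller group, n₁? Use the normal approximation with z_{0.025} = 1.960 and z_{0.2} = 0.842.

n₁ = 246

With allocation ratio k = n₂/n₁ = 4, Var(x̄₁−x̄₂) = σ²(1/n₁ + 1/(k·n₁)) = σ²·(k+1)/(k·n₁).
So n₁ = (1 + 1/k)·((z_{α/2} + z_β)/d)² = 1.250 × (2.802/0.20)².
n₁ = 1.250 × 196.28 = 245.4.
Round up: n₁ = 246, giving n₂ = 4 × 246 = 984.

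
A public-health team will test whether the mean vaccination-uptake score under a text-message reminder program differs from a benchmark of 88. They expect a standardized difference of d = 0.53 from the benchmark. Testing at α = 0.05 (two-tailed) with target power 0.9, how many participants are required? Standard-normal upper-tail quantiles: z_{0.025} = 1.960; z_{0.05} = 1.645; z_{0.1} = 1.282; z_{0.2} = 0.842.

n = 38

For a one-sample test: n = ((z_{α/2} + z_β) / d)².
z_{α/2} + z_β = 1.960 + 1.282 = 3.242.
n = (3.242 / 0.53)² = 6.117² = 37.42.
Round up.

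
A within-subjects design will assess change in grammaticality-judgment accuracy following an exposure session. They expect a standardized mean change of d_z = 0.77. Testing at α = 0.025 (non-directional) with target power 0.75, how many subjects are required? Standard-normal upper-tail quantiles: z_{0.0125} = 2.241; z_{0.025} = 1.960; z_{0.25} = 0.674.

For a paired (one-sample on differences) test: n = ((z_{α/2} + z_β) / d)².
z_{α/2} + z_β = 2.241 + 0.674 = 2.915.
n = (2.915 / 0.77)² = 3.786² = 14.33.
Round up.

n = 15 pairs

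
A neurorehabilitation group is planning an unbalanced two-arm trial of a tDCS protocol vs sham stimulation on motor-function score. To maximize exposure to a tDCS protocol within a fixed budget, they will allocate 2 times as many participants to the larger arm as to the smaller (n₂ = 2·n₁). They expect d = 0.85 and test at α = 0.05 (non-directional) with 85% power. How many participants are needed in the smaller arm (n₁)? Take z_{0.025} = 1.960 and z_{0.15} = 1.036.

n₁ = 19

With allocation ratio k = n₂/n₁ = 2, Var(x̄₁−x̄₂) = σ²(1/n₁ + 1/(k·n₁)) = σ²·(k+1)/(k·n₁).
So n₁ = (1 + 1/k)·((z_{α/2} + z_β)/d)² = 1.500 × (2.996/0.85)².
n₁ = 1.500 × 12.42 = 18.6.
Round up: n₁ = 19, giving n₂ = 2 × 19 = 38.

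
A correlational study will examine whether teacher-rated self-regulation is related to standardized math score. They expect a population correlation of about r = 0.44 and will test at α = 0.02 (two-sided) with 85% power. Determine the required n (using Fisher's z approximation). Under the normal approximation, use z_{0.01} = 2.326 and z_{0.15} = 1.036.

Fisher's z: C = ½·ln((1+r)/(1−r)) = ½·ln(2.5714) = 0.4722.
n = ((z_{α/2} + z_β)/C)² + 3.
(2.326 + 1.036) / 0.4722 = 3.362 / 0.4722 = 7.120.
n = 7.120² + 3 = 50.69 + 3 = 53.7.
Round up.

n = 54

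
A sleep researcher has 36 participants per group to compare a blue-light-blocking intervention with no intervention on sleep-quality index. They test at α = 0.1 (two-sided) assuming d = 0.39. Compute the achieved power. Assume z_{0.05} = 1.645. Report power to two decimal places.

For two equal groups, power = Φ(d·√(n/2) − z_{α/2}).
d·√(n/2) = 0.39 × √(36/2) = 0.39 × 4.243 = 1.655.
z_β = 1.655 − 1.645 = 0.010.
Power = Φ(0.010) = 0.504.

power ≈ 0.50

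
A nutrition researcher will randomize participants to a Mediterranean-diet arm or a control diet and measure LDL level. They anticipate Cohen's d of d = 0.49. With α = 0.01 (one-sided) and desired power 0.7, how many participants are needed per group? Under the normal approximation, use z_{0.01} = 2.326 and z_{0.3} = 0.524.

n = 68 per group

For two independent groups with equal n: n = 2·((z_{α} + z_β) / d)².
z_{α} + z_β = 2.326 + 0.524 = 2.850.
n = 2 × (2.850 / 0.49)² = 2 × 5.816² = 2 × 33.83 = 67.7.
Round up to the next whole participant.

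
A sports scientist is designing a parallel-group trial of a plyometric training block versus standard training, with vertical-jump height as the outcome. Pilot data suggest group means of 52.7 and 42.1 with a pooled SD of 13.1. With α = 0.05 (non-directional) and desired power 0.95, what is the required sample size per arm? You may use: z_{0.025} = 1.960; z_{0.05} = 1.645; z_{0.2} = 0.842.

Cohen's d = |M₁ − M₂| / SD_pooled = |52.7 − 42.1| / 13.1 = 10.6 / 13.1 = 0.809.
For two independent groups with equal n: n = 2·((z_{α/2} + z_β) / d)².
z_{α/2} + z_β = 1.960 + 1.645 = 3.605.
n = 2 × (3.605 / 0.809)² = 2 × 4.456² = 2 × 19.86 = 39.7.
Round up to the next whole participant.

n = 40 per group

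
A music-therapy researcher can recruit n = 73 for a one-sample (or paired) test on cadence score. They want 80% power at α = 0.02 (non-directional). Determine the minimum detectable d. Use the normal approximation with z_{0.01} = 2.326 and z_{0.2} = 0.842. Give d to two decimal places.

d_min ≈ 0.37

For a single sample (or paired design) of n = 73: d_min = (z_{α/2} + z_β)/√n.
z-sum = 2.326 + 0.842 = 3.168.
d_min = 3.168 / √73 = 3.168 / 8.544 = 0.371.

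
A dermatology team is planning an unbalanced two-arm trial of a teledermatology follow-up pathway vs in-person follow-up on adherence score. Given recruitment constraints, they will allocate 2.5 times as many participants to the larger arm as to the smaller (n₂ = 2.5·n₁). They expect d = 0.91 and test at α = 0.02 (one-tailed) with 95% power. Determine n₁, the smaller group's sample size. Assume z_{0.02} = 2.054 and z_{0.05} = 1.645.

With allocation ratio k = n₂/n₁ = 2.5, Var(x̄₁−x̄₂) = σ²(1/n₁ + 1/(k·n₁)) = σ²·(k+1)/(k·n₁).
So n₁ = (1 + 1/k)·((z_{α} + z_β)/d)² = 1.400 × (3.699/0.91)².
n₁ = 1.400 × 16.52 = 23.1.
Round up: n₁ = 24, giving n₂ = 2.5 × 24 = 60.

n₁ = 24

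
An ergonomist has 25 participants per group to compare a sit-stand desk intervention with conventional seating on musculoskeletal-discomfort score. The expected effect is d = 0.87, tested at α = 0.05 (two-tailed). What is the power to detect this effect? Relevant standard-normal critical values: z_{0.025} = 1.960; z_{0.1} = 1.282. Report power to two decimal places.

For two equal groups, power = Φ(d·√(n/2) − z_{α/2}).
d·√(n/2) = 0.87 × √(25/2) = 0.87 × 3.536 = 3.076.
z_β = 3.076 − 1.960 = 1.116.
Power = Φ(1.116) = 0.868.

power ≈ 0.87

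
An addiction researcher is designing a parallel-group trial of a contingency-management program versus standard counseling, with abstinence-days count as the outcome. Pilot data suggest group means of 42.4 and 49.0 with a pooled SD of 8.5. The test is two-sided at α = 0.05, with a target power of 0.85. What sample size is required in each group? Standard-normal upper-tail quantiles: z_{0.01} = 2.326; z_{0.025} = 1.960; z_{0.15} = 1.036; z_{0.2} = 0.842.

Cohen's d = |M₁ − M₂| / SD_pooled = |42.4 − 49.0| / 8.5 = 6.6 / 8.5 = 0.776.
For two independent groups with equal n: n = 2·((z_{α/2} + z_β) / d)².
z_{α/2} + z_β = 1.960 + 1.036 = 2.996.
n = 2 × (2.996 / 0.776)² = 2 × 3.861² = 2 × 14.91 = 29.8.
Round up to the next whole participant.

n = 30 per group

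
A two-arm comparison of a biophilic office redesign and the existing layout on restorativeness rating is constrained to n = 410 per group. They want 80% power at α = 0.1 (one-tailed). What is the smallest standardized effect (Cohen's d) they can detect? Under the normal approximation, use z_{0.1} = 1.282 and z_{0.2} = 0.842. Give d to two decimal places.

For two independent groups of n = 410 each: d_min = (z_{α} + z_β)·√(2/n).
z-sum = 1.282 + 0.842 = 2.124.
d_min = 2.124 × √(2/410) = 2.124 × 0.0698 = 0.148.

d_min ≈ 0.15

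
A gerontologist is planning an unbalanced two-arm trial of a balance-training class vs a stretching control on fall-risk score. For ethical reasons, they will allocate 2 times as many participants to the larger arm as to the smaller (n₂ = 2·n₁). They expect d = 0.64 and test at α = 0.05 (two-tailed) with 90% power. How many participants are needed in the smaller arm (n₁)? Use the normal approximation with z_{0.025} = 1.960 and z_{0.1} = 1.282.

n₁ = 39

With allocation ratio k = n₂/n₁ = 2, Var(x̄₁−x̄₂) = σ²(1/n₁ + 1/(k·n₁)) = σ²·(k+1)/(k·n₁).
So n₁ = (1 + 1/k)·((z_{α/2} + z_β)/d)² = 1.500 × (3.242/0.64)².
n₁ = 1.500 × 25.66 = 38.5.
Round up: n₁ = 39, giving n₂ = 2 × 39 = 78.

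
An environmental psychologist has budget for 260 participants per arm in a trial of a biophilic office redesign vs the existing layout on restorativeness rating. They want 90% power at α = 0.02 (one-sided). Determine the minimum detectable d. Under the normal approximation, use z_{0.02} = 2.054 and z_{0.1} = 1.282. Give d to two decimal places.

d_min ≈ 0.29

For two independent groups of n = 260 each: d_min = (z_{α} + z_β)·√(2/n).
z-sum = 2.054 + 1.282 = 3.336.
d_min = 3.336 × √(2/260) = 3.336 × 0.0877 = 0.293.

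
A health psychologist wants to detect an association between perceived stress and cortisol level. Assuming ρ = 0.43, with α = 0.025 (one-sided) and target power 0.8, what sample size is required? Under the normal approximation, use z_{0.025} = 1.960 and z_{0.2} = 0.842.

Fisher's z: C = ½·ln((1+r)/(1−r)) = ½·ln(2.5088) = 0.4599.
n = ((z_{α} + z_β)/C)² + 3.
(1.960 + 0.842) / 0.4599 = 2.802 / 0.4599 = 6.093.
n = 6.093² + 3 = 37.12 + 3 = 40.1.
Round up.

n = 41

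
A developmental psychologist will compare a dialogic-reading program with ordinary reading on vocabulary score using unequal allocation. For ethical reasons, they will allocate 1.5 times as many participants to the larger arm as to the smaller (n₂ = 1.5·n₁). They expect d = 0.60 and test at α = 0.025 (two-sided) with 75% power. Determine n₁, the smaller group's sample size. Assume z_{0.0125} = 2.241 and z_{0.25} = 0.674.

n₁ = 40

With allocation ratio k = n₂/n₁ = 1.5, Var(x̄₁−x̄₂) = σ²(1/n₁ + 1/(k·n₁)) = σ²·(k+1)/(k·n₁).
So n₁ = (1 + 1/k)·((z_{α/2} + z_β)/d)² = 1.667 × (2.915/0.60)².
n₁ = 1.667 × 23.60 = 39.3.
Round up: n₁ = 40, giving n₂ = 1.5 × 40 = 60.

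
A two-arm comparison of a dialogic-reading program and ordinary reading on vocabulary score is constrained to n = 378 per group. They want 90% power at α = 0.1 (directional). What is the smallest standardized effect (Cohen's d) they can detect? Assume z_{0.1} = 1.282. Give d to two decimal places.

For two independent groups of n = 378 each: d_min = (z_{α} + z_β)·√(2/n).
z-sum = 1.282 + 1.282 = 2.564.
d_min = 2.564 × √(2/378) = 2.564 × 0.0727 = 0.187.

d_min ≈ 0.19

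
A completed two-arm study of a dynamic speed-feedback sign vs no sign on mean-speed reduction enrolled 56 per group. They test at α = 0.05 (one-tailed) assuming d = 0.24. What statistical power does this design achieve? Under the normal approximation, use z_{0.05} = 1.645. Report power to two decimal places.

For two equal groups, power = Φ(d·√(n/2) − z_{α}).
d·√(n/2) = 0.24 × √(56/2) = 0.24 × 5.292 = 1.270.
z_β = 1.270 − 1.645 = -0.375.
Power = Φ(-0.375) = 0.354.

power ≈ 0.35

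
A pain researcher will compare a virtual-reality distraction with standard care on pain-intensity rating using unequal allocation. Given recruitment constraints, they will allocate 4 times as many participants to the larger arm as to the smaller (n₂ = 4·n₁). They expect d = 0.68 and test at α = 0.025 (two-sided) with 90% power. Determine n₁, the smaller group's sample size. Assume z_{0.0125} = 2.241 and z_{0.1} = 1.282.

n₁ = 34

With allocation ratio k = n₂/n₁ = 4, Var(x̄₁−x̄₂) = σ²(1/n₁ + 1/(k·n₁)) = σ²·(k+1)/(k·n₁).
So n₁ = (1 + 1/k)·((z_{α/2} + z_β)/d)² = 1.250 × (3.523/0.68)².
n₁ = 1.250 × 26.84 = 33.6.
Round up: n₁ = 34, giving n₂ = 4 × 34 = 136.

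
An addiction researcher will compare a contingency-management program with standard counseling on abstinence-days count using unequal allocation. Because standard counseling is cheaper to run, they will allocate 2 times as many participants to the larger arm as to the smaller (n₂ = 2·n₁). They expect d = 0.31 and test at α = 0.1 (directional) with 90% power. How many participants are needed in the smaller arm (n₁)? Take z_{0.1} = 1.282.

n₁ = 103

With allocation ratio k = n₂/n₁ = 2, Var(x̄₁−x̄₂) = σ²(1/n₁ + 1/(k·n₁)) = σ²·(k+1)/(k·n₁).
So n₁ = (1 + 1/k)·((z_{α} + z_β)/d)² = 1.500 × (2.564/0.31)².
n₁ = 1.500 × 68.41 = 102.6.
Round up: n₁ = 103, giving n₂ = 2 × 103 = 206.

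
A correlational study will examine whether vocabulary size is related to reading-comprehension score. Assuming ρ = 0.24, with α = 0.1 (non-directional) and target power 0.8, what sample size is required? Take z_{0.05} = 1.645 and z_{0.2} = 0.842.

n = 107

Fisher's z: C = ½·ln((1+r)/(1−r)) = ½·ln(1.6316) = 0.2448.
n = ((z_{α/2} + z_β)/C)² + 3.
(1.645 + 0.842) / 0.2448 = 2.487 / 0.2448 = 10.159.
n = 10.159² + 3 = 103.21 + 3 = 106.2.
Round up.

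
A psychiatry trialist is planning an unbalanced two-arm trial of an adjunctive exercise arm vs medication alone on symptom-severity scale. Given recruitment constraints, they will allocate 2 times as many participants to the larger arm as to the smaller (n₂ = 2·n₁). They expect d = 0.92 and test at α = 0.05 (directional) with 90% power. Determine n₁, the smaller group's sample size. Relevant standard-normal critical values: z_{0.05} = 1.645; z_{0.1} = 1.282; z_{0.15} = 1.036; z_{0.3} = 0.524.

With allocation ratio k = n₂/n₁ = 2, Var(x̄₁−x̄₂) = σ²(1/n₁ + 1/(k·n₁)) = σ²·(k+1)/(k·n₁).
So n₁ = (1 + 1/k)·((z_{α} + z_β)/d)² = 1.500 × (2.927/0.92)².
n₁ = 1.500 × 10.12 = 15.2.
Round up: n₁ = 16, giving n₂ = 2 × 16 = 32.

n₁ = 16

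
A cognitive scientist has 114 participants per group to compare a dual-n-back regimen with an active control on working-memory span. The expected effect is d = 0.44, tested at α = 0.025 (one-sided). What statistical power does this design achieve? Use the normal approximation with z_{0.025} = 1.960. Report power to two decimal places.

For two equal groups, power = Φ(d·√(n/2) − z_{α}).
d·√(n/2) = 0.44 × √(114/2) = 0.44 × 7.550 = 3.322.
z_β = 3.322 − 1.960 = 1.362.
Power = Φ(1.362) = 0.913.

power ≈ 0.91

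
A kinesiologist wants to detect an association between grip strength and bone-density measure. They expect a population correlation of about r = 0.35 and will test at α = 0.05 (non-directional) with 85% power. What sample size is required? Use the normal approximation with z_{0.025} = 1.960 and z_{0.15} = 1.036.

Fisher's z: C = ½·ln((1+r)/(1−r)) = ½·ln(2.0769) = 0.3654.
n = ((z_{α/2} + z_β)/C)² + 3.
(1.960 + 1.036) / 0.3654 = 2.996 / 0.3654 = 8.199.
n = 8.199² + 3 = 67.23 + 3 = 70.2.
Round up.

n = 71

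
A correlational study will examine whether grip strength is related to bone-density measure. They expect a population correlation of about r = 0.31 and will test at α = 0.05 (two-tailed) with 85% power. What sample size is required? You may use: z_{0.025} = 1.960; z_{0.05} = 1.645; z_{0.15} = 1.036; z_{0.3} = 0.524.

Fisher's z: C = ½·ln((1+r)/(1−r)) = ½·ln(1.8986) = 0.3205.
n = ((z_{α/2} + z_β)/C)² + 3.
(1.960 + 1.036) / 0.3205 = 2.996 / 0.3205 = 9.348.
n = 9.348² + 3 = 87.38 + 3 = 90.4.
Round up.

n = 91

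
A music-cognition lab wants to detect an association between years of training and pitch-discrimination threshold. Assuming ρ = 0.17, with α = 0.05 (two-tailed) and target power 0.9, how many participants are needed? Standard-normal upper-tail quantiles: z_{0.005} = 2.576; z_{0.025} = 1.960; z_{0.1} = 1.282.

Fisher's z: C = ½·ln((1+r)/(1−r)) = ½·ln(1.4096) = 0.1717.
n = ((z_{α/2} + z_β)/C)² + 3.
(1.960 + 1.282) / 0.1717 = 3.242 / 0.1717 = 18.882.
n = 18.882² + 3 = 356.52 + 3 = 359.5.
Round up.

n = 360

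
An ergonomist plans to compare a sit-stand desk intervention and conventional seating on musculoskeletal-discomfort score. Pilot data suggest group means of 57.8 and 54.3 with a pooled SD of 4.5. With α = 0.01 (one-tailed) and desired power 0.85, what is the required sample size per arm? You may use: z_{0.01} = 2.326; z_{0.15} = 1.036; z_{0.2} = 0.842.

Cohen's d = |M₁ − M₂| / SD_pooled = |57.8 − 54.3| / 4.5 = 3.5 / 4.5 = 0.778.
For two independent groups with equal n: n = 2·((z_{α} + z_β) / d)².
z_{α} + z_β = 2.326 + 1.036 = 3.362.
n = 2 × (3.362 / 0.778)² = 2 × 4.321² = 2 × 18.67 = 37.3.
Round up to the next whole participant.

n = 38 per group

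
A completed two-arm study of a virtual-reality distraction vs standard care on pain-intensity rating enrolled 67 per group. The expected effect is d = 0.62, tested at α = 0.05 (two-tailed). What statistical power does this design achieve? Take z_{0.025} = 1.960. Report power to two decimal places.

For two equal groups, power = Φ(d·√(n/2) − z_{α/2}).
d·√(n/2) = 0.62 × √(67/2) = 0.62 × 5.788 = 3.589.
z_β = 3.589 − 1.960 = 1.629.
Power = Φ(1.629) = 0.948.

power ≈ 0.95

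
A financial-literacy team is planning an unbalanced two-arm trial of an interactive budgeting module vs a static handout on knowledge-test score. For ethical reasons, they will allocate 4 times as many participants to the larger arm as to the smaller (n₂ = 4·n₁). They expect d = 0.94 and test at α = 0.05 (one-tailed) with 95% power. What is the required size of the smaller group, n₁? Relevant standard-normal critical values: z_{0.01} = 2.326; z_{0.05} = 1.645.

n₁ = 16

With allocation ratio k = n₂/n₁ = 4, Var(x̄₁−x̄₂) = σ²(1/n₁ + 1/(k·n₁)) = σ²·(k+1)/(k·n₁).
So n₁ = (1 + 1/k)·((z_{α} + z_β)/d)² = 1.250 × (3.290/0.94)².
n₁ = 1.250 × 12.25 = 15.3.
Round up: n₁ = 16, giving n₂ = 4 × 16 = 64.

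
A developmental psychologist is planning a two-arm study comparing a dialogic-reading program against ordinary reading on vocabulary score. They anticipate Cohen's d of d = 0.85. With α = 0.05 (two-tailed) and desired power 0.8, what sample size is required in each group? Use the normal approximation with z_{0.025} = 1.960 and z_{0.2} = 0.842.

n = 22 per group

For two independent groups with equal n: n = 2·((z_{α/2} + z_β) / d)².
z_{α/2} + z_β = 1.960 + 0.842 = 2.802.
n = 2 × (2.802 / 0.85)² = 2 × 3.296² = 2 × 10.87 = 21.7.
Round up to the next whole participant.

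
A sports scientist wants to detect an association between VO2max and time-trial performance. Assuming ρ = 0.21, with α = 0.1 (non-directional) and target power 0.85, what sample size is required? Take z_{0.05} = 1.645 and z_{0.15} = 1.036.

Fisher's z: C = ½·ln((1+r)/(1−r)) = ½·ln(1.5316) = 0.2132.
n = ((z_{α/2} + z_β)/C)² + 3.
(1.645 + 1.036) / 0.2132 = 2.681 / 0.2132 = 12.575.
n = 12.575² + 3 = 158.13 + 3 = 161.1.
Round up.

n = 162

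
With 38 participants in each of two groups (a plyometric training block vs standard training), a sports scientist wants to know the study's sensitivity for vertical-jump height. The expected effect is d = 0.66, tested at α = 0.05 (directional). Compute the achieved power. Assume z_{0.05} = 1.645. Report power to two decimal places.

power ≈ 0.89

For two equal groups, power = Φ(d·√(n/2) − z_{α}).
d·√(n/2) = 0.66 × √(38/2) = 0.66 × 4.359 = 2.877.
z_β = 2.877 − 1.645 = 1.232.
Power = Φ(1.232) = 0.891.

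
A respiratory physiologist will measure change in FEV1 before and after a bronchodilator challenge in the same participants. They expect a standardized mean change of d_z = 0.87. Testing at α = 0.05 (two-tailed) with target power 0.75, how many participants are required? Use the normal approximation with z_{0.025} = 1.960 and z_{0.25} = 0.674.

n = 10 pairs

For a paired (one-sample on differences) test: n = ((z_{α/2} + z_β) / d)².
z_{α/2} + z_β = 1.960 + 0.674 = 2.634.
n = (2.634 / 0.87)² = 3.028² = 9.17.
Round up.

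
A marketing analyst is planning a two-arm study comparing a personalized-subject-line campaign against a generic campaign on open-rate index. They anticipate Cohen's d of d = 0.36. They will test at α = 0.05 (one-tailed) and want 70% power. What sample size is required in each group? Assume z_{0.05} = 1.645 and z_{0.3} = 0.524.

For two independent groups with equal n: n = 2·((z_{α} + z_β) / d)².
z_{α} + z_β = 1.645 + 0.524 = 2.169.
n = 2 × (2.169 / 0.36)² = 2 × 6.025² = 2 × 36.30 = 72.6.
Round up to the next whole participant.

n = 73 per group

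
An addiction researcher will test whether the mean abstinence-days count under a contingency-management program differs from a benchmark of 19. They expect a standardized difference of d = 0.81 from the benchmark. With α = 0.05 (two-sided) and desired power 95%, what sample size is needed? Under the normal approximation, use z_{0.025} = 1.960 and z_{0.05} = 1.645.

For a one-sample test: n = ((z_{α/2} + z_β) / d)².
z_{α/2} + z_β = 1.960 + 1.645 = 3.605.
n = (3.605 / 0.81)² = 4.451² = 19.81.
Round up.

n = 20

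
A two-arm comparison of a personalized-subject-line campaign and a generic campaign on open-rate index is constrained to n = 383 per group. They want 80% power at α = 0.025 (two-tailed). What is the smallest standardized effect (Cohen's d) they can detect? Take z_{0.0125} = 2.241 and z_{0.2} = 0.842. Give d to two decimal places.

For two independent groups of n = 383 each: d_min = (z_{α/2} + z_β)·√(2/n).
z-sum = 2.241 + 0.842 = 3.083.
d_min = 3.083 × √(2/383) = 3.083 × 0.0723 = 0.223.

d_min ≈ 0.22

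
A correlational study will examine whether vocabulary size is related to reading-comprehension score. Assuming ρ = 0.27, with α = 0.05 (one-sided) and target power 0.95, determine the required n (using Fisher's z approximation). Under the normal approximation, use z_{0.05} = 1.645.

n = 145

Fisher's z: C = ½·ln((1+r)/(1−r)) = ½·ln(1.7397) = 0.2769.
n = ((z_{α} + z_β)/C)² + 3.
(1.645 + 1.645) / 0.2769 = 3.290 / 0.2769 = 11.882.
n = 11.882² + 3 = 141.17 + 3 = 144.2.
Round up.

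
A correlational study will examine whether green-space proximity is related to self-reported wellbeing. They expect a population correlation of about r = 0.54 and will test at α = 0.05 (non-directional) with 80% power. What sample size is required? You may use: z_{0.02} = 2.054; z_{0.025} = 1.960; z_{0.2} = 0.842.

n = 25

Fisher's z: C = ½·ln((1+r)/(1−r)) = ½·ln(3.3478) = 0.6042.
n = ((z_{α/2} + z_β)/C)² + 3.
(1.960 + 0.842) / 0.6042 = 2.802 / 0.6042 = 4.638.
n = 4.638² + 3 = 21.51 + 3 = 24.5.
Round up.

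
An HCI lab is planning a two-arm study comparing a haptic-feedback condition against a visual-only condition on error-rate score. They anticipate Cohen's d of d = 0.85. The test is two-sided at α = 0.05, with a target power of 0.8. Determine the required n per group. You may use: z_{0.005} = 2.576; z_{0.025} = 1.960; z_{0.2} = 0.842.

For two independent groups with equal n: n = 2·((z_{α/2} + z_β) / d)².
z_{α/2} + z_β = 1.960 + 0.842 = 2.802.
n = 2 × (2.802 / 0.85)² = 2 × 3.296² = 2 × 10.87 = 21.7.
Round up to the next whole participant.

n = 22 per group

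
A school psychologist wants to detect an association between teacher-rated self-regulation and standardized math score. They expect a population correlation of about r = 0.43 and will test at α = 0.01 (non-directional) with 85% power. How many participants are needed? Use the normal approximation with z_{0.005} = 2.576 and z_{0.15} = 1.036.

n = 65

Fisher's z: C = ½·ln((1+r)/(1−r)) = ½·ln(2.5088) = 0.4599.
n = ((z_{α/2} + z_β)/C)² + 3.
(2.576 + 1.036) / 0.4599 = 3.612 / 0.4599 = 7.854.
n = 7.854² + 3 = 61.68 + 3 = 64.7.
Round up.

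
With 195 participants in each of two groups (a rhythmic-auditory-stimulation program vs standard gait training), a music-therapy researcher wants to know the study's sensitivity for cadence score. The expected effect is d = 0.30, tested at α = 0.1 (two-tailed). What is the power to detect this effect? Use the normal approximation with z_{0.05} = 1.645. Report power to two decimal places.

power ≈ 0.91

For two equal groups, power = Φ(d·√(n/2) − z_{α/2}).
d·√(n/2) = 0.30 × √(195/2) = 0.30 × 9.874 = 2.962.
z_β = 2.962 − 1.645 = 1.317.
Power = Φ(1.317) = 0.906.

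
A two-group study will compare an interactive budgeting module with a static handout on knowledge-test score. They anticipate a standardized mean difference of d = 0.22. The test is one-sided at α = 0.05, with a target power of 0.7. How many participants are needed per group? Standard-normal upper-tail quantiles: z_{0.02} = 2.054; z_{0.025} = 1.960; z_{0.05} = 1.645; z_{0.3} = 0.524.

For two independent groups with equal n: n = 2·((z_{α} + z_β) / d)².
z_{α} + z_β = 1.645 + 0.524 = 2.169.
n = 2 × (2.169 / 0.22)² = 2 × 9.859² = 2 × 97.20 = 194.4.
Round up to the next whole participant.

n = 195 per group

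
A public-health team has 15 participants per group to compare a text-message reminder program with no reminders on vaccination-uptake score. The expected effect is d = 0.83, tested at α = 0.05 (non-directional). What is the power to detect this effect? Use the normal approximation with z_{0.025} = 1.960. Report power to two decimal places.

power ≈ 0.62

For two equal groups, power = Φ(d·√(n/2) − z_{α/2}).
d·√(n/2) = 0.83 × √(15/2) = 0.83 × 2.739 = 2.273.
z_β = 2.273 − 1.960 = 0.313.
Power = Φ(0.313) = 0.623.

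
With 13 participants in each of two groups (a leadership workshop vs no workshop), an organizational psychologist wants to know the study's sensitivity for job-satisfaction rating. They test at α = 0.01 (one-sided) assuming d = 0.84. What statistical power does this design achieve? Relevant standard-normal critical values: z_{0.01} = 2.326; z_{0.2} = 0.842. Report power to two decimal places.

For two equal groups, power = Φ(d·√(n/2) − z_{α}).
d·√(n/2) = 0.84 × √(13/2) = 0.84 × 2.550 = 2.142.
z_β = 2.142 − 2.326 = -0.184.
Power = Φ(-0.184) = 0.427.

power ≈ 0.43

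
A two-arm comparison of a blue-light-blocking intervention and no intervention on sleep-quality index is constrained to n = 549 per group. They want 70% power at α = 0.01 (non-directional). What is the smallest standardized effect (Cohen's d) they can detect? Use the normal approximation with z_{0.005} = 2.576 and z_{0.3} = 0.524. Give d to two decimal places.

For two independent groups of n = 549 each: d_min = (z_{α/2} + z_β)·√(2/n).
z-sum = 2.576 + 0.524 = 3.100.
d_min = 3.100 × √(2/549) = 3.100 × 0.0604 = 0.187.

d_min ≈ 0.19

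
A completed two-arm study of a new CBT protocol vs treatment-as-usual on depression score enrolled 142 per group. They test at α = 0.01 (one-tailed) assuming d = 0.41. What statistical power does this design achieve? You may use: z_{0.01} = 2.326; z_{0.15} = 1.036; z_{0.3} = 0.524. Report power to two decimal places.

For two equal groups, power = Φ(d·√(n/2) − z_{α}).
d·√(n/2) = 0.41 × √(142/2) = 0.41 × 8.426 = 3.455.
z_β = 3.455 − 2.326 = 1.129.
Power = Φ(1.129) = 0.870.

power ≈ 0.87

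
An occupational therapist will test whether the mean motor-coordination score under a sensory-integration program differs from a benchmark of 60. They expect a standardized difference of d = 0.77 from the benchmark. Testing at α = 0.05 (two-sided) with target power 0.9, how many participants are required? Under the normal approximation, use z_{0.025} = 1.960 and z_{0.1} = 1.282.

n = 18

For a one-sample test: n = ((z_{α/2} + z_β) / d)².
z_{α/2} + z_β = 1.960 + 1.282 = 3.242.
n = (3.242 / 0.77)² = 4.210² = 17.73.
Round up.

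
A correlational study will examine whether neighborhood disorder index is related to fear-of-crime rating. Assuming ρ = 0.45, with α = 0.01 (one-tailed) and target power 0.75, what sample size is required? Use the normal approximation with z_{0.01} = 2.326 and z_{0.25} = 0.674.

Fisher's z: C = ½·ln((1+r)/(1−r)) = ½·ln(2.6364) = 0.4847.
n = ((z_{α} + z_β)/C)² + 3.
(2.326 + 0.674) / 0.4847 = 3.000 / 0.4847 = 6.189.
n = 6.189² + 3 = 38.31 + 3 = 41.3.
Round up.

n = 42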